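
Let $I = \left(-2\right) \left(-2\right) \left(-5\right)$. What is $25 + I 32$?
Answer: $-615$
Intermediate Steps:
$I = -20$ ($I = 4 \left(-5\right) = -20$)
$25 + I 32 = 25 - 640 = -615$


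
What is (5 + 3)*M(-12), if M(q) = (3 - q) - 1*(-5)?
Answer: 160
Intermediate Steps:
M(q) = 8 - q (M(q) = (3 - q) + 5 = 8 - q)
(5 + 3)*M(-12) = (5 + 3)*(8 - 1*(-12)) = 8*(8 + 12) = 8*20 = 160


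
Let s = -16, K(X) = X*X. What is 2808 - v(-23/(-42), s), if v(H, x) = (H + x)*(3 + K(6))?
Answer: 47749/14 ≈ 3410.6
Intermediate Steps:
K(X) = X²
v(H, x) = 39*H + 39*x (v(H, x) = (H + x)*(3 + 6²) = (H + x)*(3 + 36) = (H + x)*39 = 39*H + 39*x)
2808 - v(-23/(-42), s) = 2808 - (39*(-23/(-42)) + 39*(-16)) = 2808 - (39*(-23*(-1/42)) - 624) = 2808 - (39*(23/42) - 624) = 2808 - (299/14 - 624) = 2808 - 1*(-8437/14) = 2808 + 8437/14 = 47749/14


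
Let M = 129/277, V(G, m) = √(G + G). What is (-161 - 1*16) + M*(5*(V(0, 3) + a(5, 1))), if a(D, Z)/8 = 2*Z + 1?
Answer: -33549/277 ≈ -121.12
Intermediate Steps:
V(G, m) = √2*√G (V(G, m) = √(2*G) = √2*√G)
M = 129/277 (M = 129*(1/277) = 129/277 ≈ 0.46570)
a(D, Z) = 8 + 16*Z (a(D, Z) = 8*(2*Z + 1) = 8*(1 + 2*Z) = 8 + 16*Z)
(-161 - 1*16) + M*(5*(V(0, 3) + a(5, 1))) = (-161 - 1*16) + 129*(5*(√2*√0 + (8 + 16*1)))/277 = (-161 - 16) + 129*(5*(√2*0 + (8 + 16)))/277 = -177 + 129*(5*(0 + 24))/277 = -177 + 129*(5*24)/277 = -177 + (129/277)*120 = -177 + 15480/277 = -33549/277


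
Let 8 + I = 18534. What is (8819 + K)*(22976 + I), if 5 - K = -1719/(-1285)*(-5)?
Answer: 94188249474/257 ≈ 3.6649e+8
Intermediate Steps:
I = 18526 (I = -8 + 18534 = 18526)
K = 3004/257 (K = 5 - (-1719/(-1285))*(-5) = 5 - (-1719*(-1/1285))*(-5) = 5 - 1719*(-5)/1285 = 5 - 1*(-1719/257) = 5 + 1719/257 = 3004/257 ≈ 11.689)
(8819 + K)*(22976 + I) = (8819 + 3004/257)*(22976 + 18526) = (2269487/257)*41502 = 94188249474/257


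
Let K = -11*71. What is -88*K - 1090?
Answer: 67638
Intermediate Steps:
K = -781
-88*K - 1090 = -88*(-781) - 1090 = 68728 - 1090 = 67638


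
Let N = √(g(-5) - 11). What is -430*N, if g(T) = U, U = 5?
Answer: -430*I*√6 ≈ -1053.3*I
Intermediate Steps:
g(T) = 5
N = I*√6 (N = √(5 - 11) = √(-6) = I*√6 ≈ 2.4495*I)
-430*N = -430*I*√6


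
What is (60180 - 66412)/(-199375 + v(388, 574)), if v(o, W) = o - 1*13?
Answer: 779/24875 ≈ 0.031317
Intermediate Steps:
v(o, W) = -13 + o (v(o, W) = o - 13 = -13 + o)
(60180 - 66412)/(-199375 + v(388, 574)) = (60180 - 66412)/(-199375 + (-13 + 388)) = -6232/(-199375 + 375) = -6232/(-199000) = -6232*(-1/199000) = 779/24875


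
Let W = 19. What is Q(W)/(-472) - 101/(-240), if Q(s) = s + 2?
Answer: 5329/14160 ≈ 0.37634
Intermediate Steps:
Q(s) = 2 + s
Q(W)/(-472) - 101/(-240) = (2 + 19)/(-472) - 101/(-240) = 21*(-1/472) - 101*(-1/240) = -21/472 + 101/240 = 5329/14160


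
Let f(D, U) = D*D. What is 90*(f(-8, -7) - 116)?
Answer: -4680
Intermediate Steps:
f(D, U) = D²
90*(f(-8, -7) - 116) = 90*((-8)² - 116) = 90*(64 - 116) = 90*(-52) = -4680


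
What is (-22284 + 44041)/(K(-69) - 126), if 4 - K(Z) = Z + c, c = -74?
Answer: 21757/21 ≈ 1036.0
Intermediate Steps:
K(Z) = 78 - Z (K(Z) = 4 - (Z - 74) = 4 - (-74 + Z) = 4 + (74 - Z) = 78 - Z)
(-22284 + 44041)/(K(-69) - 126) = (-22284 + 44041)/((78 - 1*(-69)) - 126) = 21757/((78 + 69) - 126) = 21757/(147 - 126) = 21757/21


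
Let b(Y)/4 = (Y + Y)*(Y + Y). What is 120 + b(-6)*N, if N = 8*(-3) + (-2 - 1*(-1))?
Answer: -14280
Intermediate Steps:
b(Y) = 16*Y**2 (b(Y) = 4*((Y + Y)*(Y + Y)) = 4*((2*Y)*(2*Y)) = 4*(4*Y**2) = 16*Y**2)
N = -25 (N = -24 + (-2 + 1) = -24 - 1 = -25)
120 + b(-6)*N = 120 + (16*(-6)**2)*(-25) = 120 + (16*36)*(-25) = 120 + 576*(-25) = 120 - 14400 = -14280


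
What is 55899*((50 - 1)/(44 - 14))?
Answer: 913017/10 ≈ 91302.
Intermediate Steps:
55899*((50 - 1)/(44 - 14)) = 55899*(49/30) = 913017/10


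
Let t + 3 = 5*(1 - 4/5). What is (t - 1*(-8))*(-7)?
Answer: -42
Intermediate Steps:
t = -2 (t = -3 + 5*(1 - 4/5) = -3 + 5*(1/5) = -3 + 1 = -2)
(t - 1*(-8))*(-7) = (-2 - 1*(-8))*(-7) = (-2 + 8)*(-7) = 6*(-7) = -42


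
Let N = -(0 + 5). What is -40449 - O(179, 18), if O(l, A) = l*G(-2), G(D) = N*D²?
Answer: -36869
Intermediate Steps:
N = -5 (N = -1*5 = -5)
G(D) = -5*D²
O(l, A) = -20*l (O(l, A) = l*(-5*(-2)²) = l*(-5*4) = l*(-20) = -20*l)
-40449 - O(179, 18) = -40449 - (-20)*179 = -40449 - 1*(-3580) = -40449 + 3580 = -36869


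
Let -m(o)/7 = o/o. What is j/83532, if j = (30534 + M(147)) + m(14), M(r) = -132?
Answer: 30395/83532 ≈ 0.36387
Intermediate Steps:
m(o) = -7 (m(o) = -7*o/o = -7*1 = -7)
j = 30395 (j = (30534 - 132) - 7 = 30402 - 7 = 30395)
j/83532 = 30395/83532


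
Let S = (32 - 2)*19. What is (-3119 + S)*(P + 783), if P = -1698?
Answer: 2332335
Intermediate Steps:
S = 570 (S = 30*19 = 570)
(-3119 + S)*(P + 783) = (-3119 + 570)*(-1698 + 783) = -2549*(-915) = 2332335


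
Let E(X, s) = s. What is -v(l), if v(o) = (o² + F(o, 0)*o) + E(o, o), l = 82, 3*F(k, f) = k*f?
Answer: -6806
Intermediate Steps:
F(k, f) = f*k/3 (F(k, f) = (k*f)/3 = (f*k)/3 = f*k/3)
v(o) = o + o² (v(o) = (o² + ((⅓)*0*o)*o) + o = (o² + 0*o) + o = (o² + 0) + o = o² + o = o + o²)
-v(l) = -82*(1 + 82) = -82*83 = -1*6806 = -6806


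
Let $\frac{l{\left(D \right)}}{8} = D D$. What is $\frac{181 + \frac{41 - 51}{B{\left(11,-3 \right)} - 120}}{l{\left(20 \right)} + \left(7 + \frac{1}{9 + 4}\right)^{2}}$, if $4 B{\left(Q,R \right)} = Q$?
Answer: $\frac{14353001}{257604816} \approx 0.055717$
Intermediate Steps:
$B{\left(Q,R \right)} = \frac{Q}{4}$
$l{\left(D \right)} = 8 D^{2}$ ($l{\left(D \right)} = 8 D D = 8 D^{2}$)
$\frac{181 + \frac{41 - 51}{B{\left(11,-3 \right)} - 120}}{l{\left(20 \right)} + \left(7 + \frac{1}{9 + 4}\right)^{2}} = \frac{181 + \frac{41 - 51}{\frac{1}{4} \cdot 11 - 120}}{8 \cdot 20^{2} + \left(7 + \frac{1}{9 + 4}\right)^{2}} = \frac{181 + \frac{41 + \left(-117 + 66\right)}{\frac{11}{4} - 120}}{8 \cdot 400 + \left(7 + \frac{1}{13}\right)^{2}} = \frac{181 + \frac{41 - 51}{- \frac{469}{4}}}{3200 + \left(7 + \frac{1}{13}\right)^{2}} = \frac{181 - - \frac{40}{469}}{3200 + \left(\frac{92}{13}\right)^{2}} = \frac{181 + \frac{40}{469}}{3200 + \frac{8464}{169}} = \frac{84929}{469 \cdot \frac{549264}{169}} = \frac{84929}{469} \cdot \frac{169}{549264} = \frac{14353001}{257604816}$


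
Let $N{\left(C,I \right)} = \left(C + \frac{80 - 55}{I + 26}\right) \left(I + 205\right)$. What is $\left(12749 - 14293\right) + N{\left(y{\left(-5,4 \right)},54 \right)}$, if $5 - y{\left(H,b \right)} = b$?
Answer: $- \frac{19265}{16} \approx -1204.1$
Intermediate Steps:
$y{\left(H,b \right)} = 5 - b$
$N{\left(C,I \right)} = \left(205 + I\right) \left(C + \frac{25}{26 + I}\right)$ ($N{\left(C,I \right)} = \left(C + \frac{25}{26 + I}\right) \left(205 + I\right) = \left(205 + I\right) \left(C + \frac{25}{26 + I}\right)$)
$\left(12749 - 14293\right) + N{\left(y{\left(-5,4 \right)},54 \right)} = \left(12749 - 14293\right) + \frac{5125 + 25 \cdot 54 + 5330 \left(5 - 4\right) + \left(5 - 4\right) 54^{2} + 231 \left(5 - 4\right) 54}{26 + 54} = \left(12749 - 14293\right) + \frac{5125 + 1350 + 5330 \left(5 - 4\right) + \left(5 - 4\right) 2916 + 231 \left(5 - 4\right) 54}{80} = -1544 + \frac{5125 + 1350 + 5330 \cdot 1 + 1 \cdot 2916 + 231 \cdot 1 \cdot 54}{80} = -1544 + \frac{5125 + 1350 + 5330 + 2916 + 12474}{80} = -1544 + \frac{1}{80} \cdot 27195 = -1544 + \frac{5439}{16} = - \frac{19265}{16}$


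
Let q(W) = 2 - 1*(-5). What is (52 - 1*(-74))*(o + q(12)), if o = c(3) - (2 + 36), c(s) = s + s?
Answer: -3150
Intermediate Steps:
q(W) = 7 (q(W) = 2 + 5 = 7)
c(s) = 2*s
o = -32 (o = 2*3 - (2 + 36) = 6 - 1*38 = 6 - 38 = -32)
(52 - 1*(-74))*(o + q(12)) = (52 - 1*(-74))*(-32 + 7) = (52 + 74)*(-25) = 126*(-25) = -3150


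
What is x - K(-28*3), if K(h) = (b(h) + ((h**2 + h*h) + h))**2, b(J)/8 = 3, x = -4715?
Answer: -197463419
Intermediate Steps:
b(J) = 24 (b(J) = 8*3 = 24)
K(h) = (24 + h + 2*h**2)**2 (K(h) = (24 + ((h**2 + h*h) + h))**2 = (24 + ((h**2 + h**2) + h))**2 = (24 + (2*h**2 + h))**2 = (24 + (h + 2*h**2))**2 = (24 + h + 2*h**2)**2)
x - K(-28*3) = -4715 - (24 - 28*3 + 2*(-28*3)**2)**2 = -4715 - (24 - 84 + 2*(-84)**2)**2 = -4715 - (24 - 84 + 2*7056)**2 = -4715 - (24 - 84 + 14112)**2 = -4715 - 1*14052**2 = -4715 - 1*197458704 = -4715 - 197458704 = -197463419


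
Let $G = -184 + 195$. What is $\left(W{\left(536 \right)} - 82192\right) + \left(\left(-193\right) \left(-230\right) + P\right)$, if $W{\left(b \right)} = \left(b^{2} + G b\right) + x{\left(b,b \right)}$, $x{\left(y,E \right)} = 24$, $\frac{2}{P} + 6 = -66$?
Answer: $\frac{9194903}{36} \approx 2.5541 \cdot 10^{5}$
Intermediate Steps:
$P = - \frac{1}{36}$ ($P = \frac{2}{-6 - 66} = \frac{2}{-72} = 2 \left(- \frac{1}{72}\right) = - \frac{1}{36} \approx -0.027778$)
$G = 11$
$W{\left(b \right)} = 24 + b^{2} + 11 b$ ($W{\left(b \right)} = \left(b^{2} + 11 b\right) + 24 = 24 + b^{2} + 11 b$)
$\left(W{\left(536 \right)} - 82192\right) + \left(\left(-193\right) \left(-230\right) + P\right) = \left(\left(24 + 536^{2} + 11 \cdot 536\right) - 82192\right) - - \frac{1598039}{36} = \left(\left(24 + 287296 + 5896\right) - 82192\right) + \left(44390 - \frac{1}{36}\right) = \left(293216 - 82192\right) + \frac{1598039}{36} = 211024 + \frac{1598039}{36} = \frac{9194903}{36}$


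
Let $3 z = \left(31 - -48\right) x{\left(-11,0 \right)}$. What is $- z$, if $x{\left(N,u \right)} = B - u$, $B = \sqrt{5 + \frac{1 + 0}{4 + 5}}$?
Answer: $- \frac{79 \sqrt{46}}{9} \approx -59.534$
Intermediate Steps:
$B = \frac{\sqrt{46}}{3}$ ($B = \sqrt{5 + 1 \cdot \frac{1}{9}} = \sqrt{5 + \frac{1}{9}} = \sqrt{\frac{46}{9}} = \frac{\sqrt{46}}{3} \approx 2.2608$)
$x{\left(N,u \right)} = - u + \frac{\sqrt{46}}{3}$ ($x{\left(N,u \right)} = \frac{\sqrt{46}}{3} - u = - u + \frac{\sqrt{46}}{3}$)
$z = \frac{79 \sqrt{46}}{9}$ ($z = \frac{\left(31 - -48\right) \left(\left(-1\right) 0 + \frac{\sqrt{46}}{3}\right)}{3} = \frac{\left(31 + 48\right) \left(0 + \frac{\sqrt{46}}{3}\right)}{3} = \frac{79 \frac{\sqrt{46}}{3}}{3} = \frac{\frac{79}{3} \sqrt{46}}{3} = \frac{79 \sqrt{46}}{9} \approx 59.534$)
$- z = - \frac{79 \sqrt{46}}{9}$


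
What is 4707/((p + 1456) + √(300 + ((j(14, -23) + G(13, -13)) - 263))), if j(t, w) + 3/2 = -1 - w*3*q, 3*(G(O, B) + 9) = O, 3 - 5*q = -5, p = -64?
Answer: 196564320/58125713 - 4707*√126210/58125713 ≈ 3.3529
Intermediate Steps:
q = 8/5 (q = ⅗ - ⅕*(-5) = ⅗ + 1 = 8/5 ≈ 1.6000)
G(O, B) = -9 + O/3
j(t, w) = -5/2 - 24*w/5 (j(t, w) = -3/2 + (-1 - w*3*8/5) = -3/2 + (-1 - 3*w*8/5) = -3/2 + (-1 - 24*w/5) = -5/2 - 24*w/5)
4707/((p + 1456) + √(300 + ((j(14, -23) + G(13, -13)) - 263))) = 4707/((-64 + 1456) + √(300 + (((-5/2 - 24/5*(-23)) + (-9 + (⅓)*13)) - 263))) = 4707/(1392 + √(300 + (((-5/2 + 552/5) + (-9 + 13/3)) - 263))) = 4707/(1392 + √(300 + ((1079/10 - 14/3) - 263))) = 4707/(1392 + √(300 + (3097/30 - 263))) = 4707/(1392 + √(300 - 4793/30)) = 4707/(1392 + √(4207/30)) = 4707/(1392 + √126210/30)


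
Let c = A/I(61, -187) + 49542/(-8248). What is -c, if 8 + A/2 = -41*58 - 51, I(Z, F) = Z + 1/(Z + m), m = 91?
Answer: 3284958635/38241852 ≈ 85.900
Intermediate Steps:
I(Z, F) = Z + 1/(91 + Z) (I(Z, F) = Z + 1/(Z + 91) = Z + 1/(91 + Z))
A = -4874 (A = -16 + 2*(-41*58 - 51) = -16 + 2*(-2378 - 51) = -16 + 2*(-2429) = -16 - 4858 = -4874)
c = -3284958635/38241852 (c = -4874*(91 + 61)/(1 + 61² + 91*61) + 49542/(-8248) = -4874*152/(1 + 3721 + 5551) + 49542*(-1/8248) = -4874/((1/152)*9273) - 24771/4124 = -4874/9273/152 - 24771/4124 = -4874*152/9273 - 24771/4124 = -740848/9273 - 24771/4124 = -3284958635/38241852 ≈ -85.900)
-c = -1*(-3284958635/38241852) = 3284958635/38241852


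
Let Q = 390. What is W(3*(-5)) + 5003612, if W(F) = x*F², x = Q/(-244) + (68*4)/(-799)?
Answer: 28688209883/5734 ≈ 5.0032e+6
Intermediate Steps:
x = -11117/5734 (x = 390/(-244) + (68*4)/(-799) = 390*(-1/244) + 272*(-1/799) = -195/122 - 16/47 = -11117/5734 ≈ -1.9388)
W(F) = -11117*F²/5734
W(3*(-5)) + 5003612 = -11117*(3*(-5))²/5734 + 5003612 = -11117/5734*(-15)² + 5003612 = -11117/5734*225 + 5003612 = -2501325/5734 + 5003612 = 28688209883/5734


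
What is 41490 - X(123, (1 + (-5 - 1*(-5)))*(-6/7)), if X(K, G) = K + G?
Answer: 289575/7 ≈ 41368.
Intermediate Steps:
X(K, G) = G + K
41490 - X(123, (1 + (-5 - 1*(-5)))*(-6/7)) = 41490 - ((1 + (-5 - 1*(-5)))*(-6/7) + 123) = 41490 - ((1 + (-5 + 5))*(-6*⅐) + 123) = 41490 - ((1 + 0)*(-6/7) + 123) = 41490 - (1*(-6/7) + 123) = 41490 - (-6/7 + 123) = 41490 - 1*855/7 = 41490 - 855/7 = 289575/7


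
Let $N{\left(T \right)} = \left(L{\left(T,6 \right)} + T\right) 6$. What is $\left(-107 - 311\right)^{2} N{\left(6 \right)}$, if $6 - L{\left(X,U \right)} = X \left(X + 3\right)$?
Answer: $-44030448$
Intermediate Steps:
$L{\left(X,U \right)} = 6 - X \left(3 + X\right)$ ($L{\left(X,U \right)} = 6 - X \left(X + 3\right) = 6 - X \left(3 + X\right)$)
$N{\left(T \right)} = 36 - 12 T - 6 T^{2}$ ($N{\left(T \right)} = \left(\left(6 - T^{2} - 3 T\right) + T\right) 6 = \left(6 - T^{2} - 2 T\right) 6 = 36 - 12 T - 6 T^{2}$)
$\left(-107 - 311\right)^{2} N{\left(6 \right)} = \left(-107 - 311\right)^{2} \left(36 - 72 - 6 \cdot 6^{2}\right) = \left(-418\right)^{2} \left(36 - 72 - 216\right) = 174724 \left(36 - 72 - 216\right) = 174724 \left(-252\right) = -44030448$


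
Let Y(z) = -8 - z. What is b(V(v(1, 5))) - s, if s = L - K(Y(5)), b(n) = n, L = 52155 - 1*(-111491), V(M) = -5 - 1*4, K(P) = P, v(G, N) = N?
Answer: -163668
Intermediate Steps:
V(M) = -9 (V(M) = -5 - 4 = -9)
L = 163646 (L = 52155 + 111491 = 163646)
s = 163659 (s = 163646 - (-8 - 1*5) = 163646 - (-8 - 5) = 163646 - 1*(-13) = 163646 + 13 = 163659)
b(V(v(1, 5))) - s = -9 - 1*163659 = -9 - 163659 = -163668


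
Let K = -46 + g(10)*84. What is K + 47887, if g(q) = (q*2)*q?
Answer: 64641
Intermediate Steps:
g(q) = 2*q² (g(q) = (2*q)*q = 2*q²)
K = 16754 (K = -46 + (2*10²)*84 = -46 + (2*100)*84 = -46 + 200*84 = -46 + 16800 = 16754)
K + 47887 = 16754 + 47887 = 64641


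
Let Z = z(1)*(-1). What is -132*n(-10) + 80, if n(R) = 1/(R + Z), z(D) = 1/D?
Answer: 92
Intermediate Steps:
z(D) = 1/D
Z = -1 (Z = -1/1 = 1*(-1) = -1)
n(R) = 1/(-1 + R) (n(R) = 1/(R - 1) = 1/(-1 + R))
-132*n(-10) + 80 = -132/(-1 - 10) + 80 = -132/(-11) + 80 = -132*(-1/11) + 80 = 12 + 80 = 92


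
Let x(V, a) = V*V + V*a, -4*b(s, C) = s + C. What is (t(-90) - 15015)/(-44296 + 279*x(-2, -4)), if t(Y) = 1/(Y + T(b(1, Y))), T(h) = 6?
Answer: 1261261/3439632 ≈ 0.36668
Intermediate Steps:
b(s, C) = -C/4 - s/4 (b(s, C) = -(s + C)/4 = -(C + s)/4 = -C/4 - s/4)
x(V, a) = V**2 + V*a
t(Y) = 1/(6 + Y) (t(Y) = 1/(Y + 6) = 1/(6 + Y))
(t(-90) - 15015)/(-44296 + 279*x(-2, -4)) = (1/(6 - 90) - 15015)/(-44296 + 279*(-2*(-2 - 4))) = (1/(-84) - 15015)/(-44296 + 279*(-2*(-6))) = (-1/84 - 15015)/(-44296 + 279*12) = -1261261/(84*(-44296 + 3348)) = -1261261/84/(-40948) = -1261261/84*(-1/40948) = 1261261/3439632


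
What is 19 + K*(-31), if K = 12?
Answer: -353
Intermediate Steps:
19 + K*(-31) = 19 + 12*(-31) = 19 - 372 = -353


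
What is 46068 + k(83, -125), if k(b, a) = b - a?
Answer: 46276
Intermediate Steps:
46068 + k(83, -125) = 46068 + (83 - 1*(-125)) = 46068 + (83 + 125) = 46068 + 208 = 46276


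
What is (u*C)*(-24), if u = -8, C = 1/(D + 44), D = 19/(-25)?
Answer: 4800/1081 ≈ 4.4403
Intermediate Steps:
D = -19/25 (D = 19*(-1/25) = -19/25 ≈ -0.76000)
C = 25/1081 (C = 1/(-19/25 + 44) = 1/(1081/25) = 25/1081 ≈ 0.023127)
(u*C)*(-24) = -8*25/1081*(-24) = -200/1081*(-24) = 4800/1081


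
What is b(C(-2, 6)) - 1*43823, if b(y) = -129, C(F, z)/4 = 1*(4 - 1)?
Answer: -43952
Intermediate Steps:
C(F, z) = 12 (C(F, z) = 4*(1*(4 - 1)) = 4*(1*3) = 4*3 = 12)
b(C(-2, 6)) - 1*43823 = -129 - 1*43823 = -129 - 43823 = -43952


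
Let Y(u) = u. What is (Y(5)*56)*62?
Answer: 17360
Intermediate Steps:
(Y(5)*56)*62 = (5*56)*62 = 280*62 = 17360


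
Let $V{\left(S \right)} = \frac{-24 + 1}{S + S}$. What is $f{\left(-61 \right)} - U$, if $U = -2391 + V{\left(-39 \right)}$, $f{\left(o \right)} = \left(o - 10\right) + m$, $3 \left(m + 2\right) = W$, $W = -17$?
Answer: $\frac{60113}{26} \approx 2312.0$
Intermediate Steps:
$m = - \frac{23}{3}$ ($m = -2 + \frac{1}{3} \left(-17\right) = -2 - \frac{17}{3} = - \frac{23}{3} \approx -7.6667$)
$f{\left(o \right)} = - \frac{53}{3} + o$ ($f{\left(o \right)} = \left(o - 10\right) - \frac{23}{3} = \left(-10 + o\right) - \frac{23}{3} = - \frac{53}{3} + o$)
$V{\left(S \right)} = - \frac{23}{2 S}$
$U = - \frac{186475}{78}$ ($U = -2391 - \frac{23}{2 \left(-39\right)} = -2391 - - \frac{23}{78} = -2391 + \frac{23}{78} = - \frac{186475}{78} \approx -2390.7$)
$f{\left(-61 \right)} - U = \left(- \frac{53}{3} - 61\right) - - \frac{186475}{78} = - \frac{236}{3} + \frac{186475}{78} = \frac{60113}{26}$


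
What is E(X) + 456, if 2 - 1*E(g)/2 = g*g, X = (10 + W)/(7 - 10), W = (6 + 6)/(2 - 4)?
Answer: 4108/9 ≈ 456.44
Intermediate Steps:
W = -6 (W = 12/(-2) = 12*(-1/2) = -6)
X = -4/3 (X = (10 - 6)/(7 - 10) = 4/(-3) = 4*(-1/3) = -4/3 ≈ -1.3333)
E(g) = 4 - 2*g**2 (E(g) = 4 - 2*g*g = 4 - 2*g**2)
E(X) + 456 = (4 - 2*(-4/3)**2) + 456 = (4 - 2*16/9) + 456 = (4 - 32/9) + 456 = 4/9 + 456 = 4108/9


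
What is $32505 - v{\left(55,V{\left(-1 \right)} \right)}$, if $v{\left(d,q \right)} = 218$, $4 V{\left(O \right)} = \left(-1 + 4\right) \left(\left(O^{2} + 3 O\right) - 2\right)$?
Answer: $32287$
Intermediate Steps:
$V{\left(O \right)} = - \frac{3}{2} + \frac{3 O^{2}}{4} + \frac{9 O}{4}$ ($V{\left(O \right)} = \frac{\left(-1 + 4\right) \left(\left(O^{2} + 3 O\right) - 2\right)}{4} = \frac{3 \left(-2 + O^{2} + 3 O\right)}{4} = \frac{-6 + 3 O^{2} + 9 O}{4} = - \frac{3}{2} + \frac{3 O^{2}}{4} + \frac{9 O}{4}$)
$32505 - v{\left(55,V{\left(-1 \right)} \right)} = 32505 - 218 = 32287$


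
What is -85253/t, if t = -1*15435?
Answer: 12179/2205 ≈ 5.5234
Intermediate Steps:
t = -15435
-85253/t = -85253/(-15435) = -85253*(-1/15435) = 12179/2205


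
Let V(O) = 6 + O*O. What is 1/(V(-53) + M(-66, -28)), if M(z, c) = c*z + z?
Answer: 1/4597 ≈ 0.00021753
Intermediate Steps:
V(O) = 6 + O**2
M(z, c) = z + c*z
1/(V(-53) + M(-66, -28)) = 1/((6 + (-53)**2) - 66*(1 - 28)) = 1/((6 + 2809) - 66*(-27)) = 1/(2815 + 1782) = 1/4597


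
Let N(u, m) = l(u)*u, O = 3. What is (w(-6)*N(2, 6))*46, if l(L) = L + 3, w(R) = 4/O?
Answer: 1840/3 ≈ 613.33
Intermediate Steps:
w(R) = 4/3
l(L) = 3 + L
N(u, m) = u*(3 + u) (N(u, m) = (3 + u)*u = u*(3 + u))
(w(-6)*N(2, 6))*46 = (4*(2*(3 + 2))/3)*46 = (4*(2*5)/3)*46 = ((4/3)*10)*46 = (40/3)*46 = 1840/3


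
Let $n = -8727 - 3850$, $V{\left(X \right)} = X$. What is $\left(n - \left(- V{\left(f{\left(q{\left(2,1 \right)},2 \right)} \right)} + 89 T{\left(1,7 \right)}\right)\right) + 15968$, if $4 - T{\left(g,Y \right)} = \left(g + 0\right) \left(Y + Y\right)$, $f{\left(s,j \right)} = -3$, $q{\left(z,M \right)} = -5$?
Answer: $4278$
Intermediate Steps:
$T{\left(g,Y \right)} = 4 - 2 Y g$ ($T{\left(g,Y \right)} = 4 - \left(g + 0\right) \left(Y + Y\right) = 4 - g 2 Y = 4 - 2 Y g$)
$n = -12577$ ($n = -8727 - 3850 = -12577$)
$\left(n - \left(- V{\left(f{\left(q{\left(2,1 \right)},2 \right)} \right)} + 89 T{\left(1,7 \right)}\right)\right) + 15968 = \left(-12577 - \left(3 + 89 \left(4 - 14 \cdot 1\right)\right)\right) + 15968 = \left(-12577 - \left(3 + 89 \left(4 - 14\right)\right)\right) + 15968 = \left(-12577 - -887\right) + 15968 = \left(-12577 + \left(-3 + 890\right)\right) + 15968 = \left(-12577 + 887\right) + 15968 = -11690 + 15968 = 4278$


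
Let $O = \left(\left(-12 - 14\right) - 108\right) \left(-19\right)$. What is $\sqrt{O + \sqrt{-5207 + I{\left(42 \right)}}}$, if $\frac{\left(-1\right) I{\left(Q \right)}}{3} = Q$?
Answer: $\sqrt{2546 + i \sqrt{5333}} \approx 50.463 + 0.7236 i$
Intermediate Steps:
$I{\left(Q \right)} = - 3 Q$
$O = 2546$ ($O = \left(\left(-12 - 14\right) - 108\right) \left(-19\right) = \left(-26 - 108\right) \left(-19\right) = \left(-134\right) \left(-19\right) = 2546$)
$\sqrt{O + \sqrt{-5207 + I{\left(42 \right)}}} = \sqrt{2546 + \sqrt{-5207 - 126}} = \sqrt{2546 + \sqrt{-5333}} = \sqrt{2546 + i \sqrt{5333}}$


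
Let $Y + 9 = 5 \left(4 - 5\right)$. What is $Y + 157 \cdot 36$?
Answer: $5638$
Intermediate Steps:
$Y = -14$ ($Y = -9 + 5 \left(4 - 5\right) = -9 + 5 \left(-1\right) = -9 - 5 = -14$)
$Y + 157 \cdot 36 = -14 + 157 \cdot 36 = -14 + 5652 = 5638$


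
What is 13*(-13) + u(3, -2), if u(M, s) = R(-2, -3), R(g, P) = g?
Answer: -171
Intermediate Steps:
u(M, s) = -2
13*(-13) + u(3, -2) = 13*(-13) - 2 = -169 - 2 = -171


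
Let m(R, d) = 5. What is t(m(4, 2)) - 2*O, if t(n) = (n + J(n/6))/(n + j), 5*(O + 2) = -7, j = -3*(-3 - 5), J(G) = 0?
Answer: 1011/145 ≈ 6.9724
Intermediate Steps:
j = 24 (j = -3*(-8) = 24)
O = -17/5 (O = -2 + (⅕)*(-7) = -2 - 7/5 = -17/5 ≈ -3.4000)
t(n) = n/(24 + n) (t(n) = (n + 0)/(n + 24) = n/(24 + n))
t(m(4, 2)) - 2*O = 5/(24 + 5) - 2*(-17/5) = 5/29 + 34/5 = 1011/145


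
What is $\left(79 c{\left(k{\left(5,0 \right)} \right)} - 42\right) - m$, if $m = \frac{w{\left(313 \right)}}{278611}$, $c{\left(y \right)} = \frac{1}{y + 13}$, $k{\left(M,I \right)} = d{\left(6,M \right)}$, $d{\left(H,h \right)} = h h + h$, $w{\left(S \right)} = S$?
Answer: $- \frac{481174656}{11980273} \approx -40.164$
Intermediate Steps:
$d{\left(H,h \right)} = h + h^{2}$ ($d{\left(H,h \right)} = h^{2} + h = h + h^{2}$)
$k{\left(M,I \right)} = M \left(1 + M\right)$
$c{\left(y \right)} = \frac{1}{13 + y}$
$m = \frac{313}{278611} \approx 0.0011234$
$\left(79 c{\left(k{\left(5,0 \right)} \right)} - 42\right) - m = \left(\frac{79}{13 + 5 \left(1 + 5\right)} - 42\right) - \frac{313}{278611} = \left(\frac{79}{13 + 5 \cdot 6} - 42\right) - \frac{313}{278611} = \left(\frac{79}{13 + 30} - 42\right) - \frac{313}{278611} = \left(\frac{79}{43} - 42\right) - \frac{313}{278611} = - \frac{1727}{43} - \frac{313}{278611} = - \frac{481174656}{11980273}$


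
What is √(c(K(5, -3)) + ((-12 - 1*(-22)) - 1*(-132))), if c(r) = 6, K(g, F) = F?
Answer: 2*√37 ≈ 12.166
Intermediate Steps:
√(c(K(5, -3)) + ((-12 - 1*(-22)) - 1*(-132))) = √(6 + ((-12 - 1*(-22)) - 1*(-132))) = √(6 + ((-12 + 22) + 132)) = √(6 + (10 + 132)) = √(6 + 142) = √148 = 2*√37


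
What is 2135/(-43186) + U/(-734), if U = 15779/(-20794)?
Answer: -15952318783/329569554028 ≈ -0.048404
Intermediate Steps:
U = -15779/20794 (U = 15779*(-1/20794) = -15779/20794 ≈ -0.75882)
2135/(-43186) + U/(-734) = 2135/(-43186) - 15779/20794/(-734) = 2135*(-1/43186) - 15779/20794*(-1/734) = -2135/43186 + 15779/15262796 = -15952318783/329569554028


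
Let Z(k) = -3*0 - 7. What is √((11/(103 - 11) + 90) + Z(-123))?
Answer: √175881/46 ≈ 9.1170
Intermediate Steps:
Z(k) = -7 (Z(k) = 0 - 7 = -7)
√((11/(103 - 11) + 90) + Z(-123)) = √((11/(103 - 11) + 90) - 7) = √((11/92 + 90) - 7) = √(8291/92 - 7) = √(7647/92) = √175881/46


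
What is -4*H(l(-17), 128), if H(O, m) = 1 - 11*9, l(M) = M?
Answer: 392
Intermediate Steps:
H(O, m) = -98 (H(O, m) = 1 - 99 = -98)
-4*H(l(-17), 128) = -4*(-98) = 392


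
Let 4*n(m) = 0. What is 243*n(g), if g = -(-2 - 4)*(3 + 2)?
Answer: 0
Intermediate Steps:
g = 30 (g = -(-6)*5 = -1*(-30) = 30)
n(m) = 0 (n(m) = (¼)*0 = 0)
243*n(g) = 243*0 = 0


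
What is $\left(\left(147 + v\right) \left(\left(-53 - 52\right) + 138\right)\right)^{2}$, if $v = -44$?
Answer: $11553201$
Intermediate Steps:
$\left(\left(147 + v\right) \left(\left(-53 - 52\right) + 138\right)\right)^{2} = \left(\left(147 - 44\right) \left(\left(-53 - 52\right) + 138\right)\right)^{2} = \left(103 \left(\left(-53 - 52\right) + 138\right)\right)^{2} = \left(103 \left(-105 + 138\right)\right)^{2} = \left(103 \cdot 33\right)^{2} = 3399^{2} = 11553201$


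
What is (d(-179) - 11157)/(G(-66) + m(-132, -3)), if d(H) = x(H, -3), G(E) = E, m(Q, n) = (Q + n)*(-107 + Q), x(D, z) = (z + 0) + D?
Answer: -11339/32199 ≈ -0.35215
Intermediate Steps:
x(D, z) = D + z (x(D, z) = z + D = D + z)
m(Q, n) = (-107 + Q)*(Q + n)
d(H) = -3 + H (d(H) = H - 3 = -3 + H)
(d(-179) - 11157)/(G(-66) + m(-132, -3)) = ((-3 - 179) - 11157)/(-66 + ((-132)² - 107*(-132) - 107*(-3) - 132*(-3))) = (-182 - 11157)/(-66 + (17424 + 14124 + 321 + 396)) = -11339/(-66 + 32265) = -11339/32199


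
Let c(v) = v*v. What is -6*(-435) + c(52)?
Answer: 5314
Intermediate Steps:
c(v) = v²
-6*(-435) + c(52) = -6*(-435) + 52² = 2610 + 2704 = 5314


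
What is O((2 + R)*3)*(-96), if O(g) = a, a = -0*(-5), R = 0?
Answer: 0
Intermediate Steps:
a = 0 (a = -4*0 = 0)
O(g) = 0
O((2 + R)*3)*(-96) = 0*(-96) = 0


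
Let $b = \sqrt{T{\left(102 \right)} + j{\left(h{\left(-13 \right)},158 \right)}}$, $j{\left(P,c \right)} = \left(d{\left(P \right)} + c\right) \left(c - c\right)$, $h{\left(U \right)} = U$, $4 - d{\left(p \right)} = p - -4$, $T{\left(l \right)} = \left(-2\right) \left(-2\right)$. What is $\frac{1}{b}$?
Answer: $\frac{1}{2} \approx 0.5$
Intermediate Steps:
$T{\left(l \right)} = 4$
$d{\left(p \right)} = - p$ ($d{\left(p \right)} = 4 - \left(p - -4\right) = 4 - \left(p + 4\right) = 4 - \left(4 + p\right) = - p$)
$j{\left(P,c \right)} = 0$ ($j{\left(P,c \right)} = \left(- P + c\right) \left(c - c\right) = \left(c - P\right) 0 = 0$)
$b = 2$ ($b = \sqrt{4 + 0} = \sqrt{4} = 2$)
$\frac{1}{b} = \frac{1}{2}$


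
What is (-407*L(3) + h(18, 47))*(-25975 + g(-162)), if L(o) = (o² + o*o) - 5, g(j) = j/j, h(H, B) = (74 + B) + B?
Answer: 133064802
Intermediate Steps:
h(H, B) = 74 + 2*B
g(j) = 1
L(o) = -5 + 2*o² (L(o) = (o² + o²) - 5 = 2*o² - 5 = -5 + 2*o²)
(-407*L(3) + h(18, 47))*(-25975 + g(-162)) = (-407*(-5 + 2*3²) + (74 + 2*47))*(-25975 + 1) = (-407*(-5 + 2*9) + (74 + 94))*(-25974) = (-407*(-5 + 18) + 168)*(-25974) = (-407*13 + 168)*(-25974) = (-5291 + 168)*(-25974) = -5123*(-25974) = 133064802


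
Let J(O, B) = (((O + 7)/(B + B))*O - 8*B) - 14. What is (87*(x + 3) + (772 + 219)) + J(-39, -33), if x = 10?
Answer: 25884/11 ≈ 2353.1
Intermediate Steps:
J(O, B) = -14 - 8*B + O*(7 + O)/(2*B) (J(O, B) = (((7 + O)/((2*B)))*O - 8*B) - 14 = (((7 + O)*(1/(2*B)))*O - 8*B) - 14 = (((7 + O)/(2*B))*O - 8*B) - 14 = (O*(7 + O)/(2*B) - 8*B) - 14 = (-8*B + O*(7 + O)/(2*B)) - 14 = -14 - 8*B + O*(7 + O)/(2*B))
(87*(x + 3) + (772 + 219)) + J(-39, -33) = (87*(10 + 3) + (772 + 219)) + (½)*((-39)² - 28*(-33) - 16*(-33)² + 7*(-39))/(-33) = (87*13 + 991) + (½)*(-1/33)*(1521 + 924 - 16*1089 - 273) = (1131 + 991) + (½)*(-1/33)*(1521 + 924 - 17424 - 273) = 2122 + (½)*(-1/33)*(-15252) = 2122 + 2542/11 = 25884/11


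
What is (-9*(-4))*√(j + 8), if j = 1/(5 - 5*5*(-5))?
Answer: 18*√135330/65 ≈ 101.87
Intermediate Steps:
j = 1/130 (j = 1/(5 - 25*(-5)) = 1/(5 + 125) = 1/130 ≈ 0.0076923)
(-9*(-4))*√(j + 8) = (-9*(-4))*√(1/130 + 8) = 36*√(1041/130) = 36*(√135330/130) = 18*√135330/65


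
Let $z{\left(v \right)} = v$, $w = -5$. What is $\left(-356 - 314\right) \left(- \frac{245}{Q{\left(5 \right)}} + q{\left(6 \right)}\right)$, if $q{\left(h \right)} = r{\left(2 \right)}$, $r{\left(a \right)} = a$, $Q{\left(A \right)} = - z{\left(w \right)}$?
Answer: $31490$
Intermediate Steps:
$Q{\left(A \right)} = 5$ ($Q{\left(A \right)} = \left(-1\right) \left(-5\right) = 5$)
$q{\left(h \right)} = 2$
$\left(-356 - 314\right) \left(- \frac{245}{Q{\left(5 \right)}} + q{\left(6 \right)}\right) = \left(-356 - 314\right) \left(- \frac{245}{5} + 2\right) = - 670 \left(\left(-245\right) \frac{1}{5} + 2\right) = - 670 \left(-49 + 2\right) = \left(-670\right) \left(-47\right) = 31490$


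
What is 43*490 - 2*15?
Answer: 21040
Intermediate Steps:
43*490 - 2*15 = 21070 - 30 = 21040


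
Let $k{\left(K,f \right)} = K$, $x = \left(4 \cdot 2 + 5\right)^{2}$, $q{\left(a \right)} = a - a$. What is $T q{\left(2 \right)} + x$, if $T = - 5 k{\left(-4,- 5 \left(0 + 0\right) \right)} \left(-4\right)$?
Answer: $169$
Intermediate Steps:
$q{\left(a \right)} = 0$
$x = 169$ ($x = \left(8 + 5\right)^{2} = 13^{2} = 169$)
$T = -80$ ($T = \left(-5\right) \left(-4\right) \left(-4\right) = 20 \left(-4\right) = -80$)
$T q{\left(2 \right)} + x = \left(-80\right) 0 + 169 = 0 + 169 = 169$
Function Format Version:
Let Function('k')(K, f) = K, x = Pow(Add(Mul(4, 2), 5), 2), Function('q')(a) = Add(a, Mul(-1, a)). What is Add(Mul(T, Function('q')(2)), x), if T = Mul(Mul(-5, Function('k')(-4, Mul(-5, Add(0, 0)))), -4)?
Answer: 169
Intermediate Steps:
Function('q')(a) = 0
x = 169 (x = Pow(Add(8, 5), 2) = Pow(13, 2) = 169)
T = -80 (T = Mul(Mul(-5, -4), -4) = Mul(20, -4) = -80)
Add(Mul(T, Function('q')(2)), x) = Add(Mul(-80, 0), 169) = Add(0, 169) = 169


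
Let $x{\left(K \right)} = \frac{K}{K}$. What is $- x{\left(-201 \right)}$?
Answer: $-1$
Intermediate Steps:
$x{\left(K \right)} = 1$
$- x{\left(-201 \right)} = \left(-1\right) 1 = -1$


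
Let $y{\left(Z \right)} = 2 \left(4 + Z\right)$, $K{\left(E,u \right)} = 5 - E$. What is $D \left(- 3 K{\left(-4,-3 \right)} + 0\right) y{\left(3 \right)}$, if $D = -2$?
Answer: $756$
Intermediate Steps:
$y{\left(Z \right)} = 8 + 2 Z$
$D \left(- 3 K{\left(-4,-3 \right)} + 0\right) y{\left(3 \right)} = - 2 \left(- 3 \left(5 - -4\right) + 0\right) \left(8 + 2 \cdot 3\right) = - 2 \left(- 3 \left(5 + 4\right) + 0\right) \left(8 + 6\right) = - 2 \left(\left(-3\right) 9 + 0\right) 14 = - 2 \left(-27 + 0\right) 14 = \left(-2\right) \left(-27\right) 14 = 54 \cdot 14 = 756$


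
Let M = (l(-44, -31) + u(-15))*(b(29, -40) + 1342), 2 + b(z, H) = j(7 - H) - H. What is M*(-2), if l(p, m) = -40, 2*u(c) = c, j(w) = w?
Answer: 135565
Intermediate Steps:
u(c) = c/2
b(z, H) = 5 - 2*H (b(z, H) = -2 + ((7 - H) - H) = -2 + (7 - 2*H) = 5 - 2*H)
M = -135565/2 (M = (-40 + (½)*(-15))*((5 - 2*(-40)) + 1342) = (-40 - 15/2)*((5 + 80) + 1342) = -95*(85 + 1342)/2 = -95/2*1427 = -135565/2 ≈ -67783.)
M*(-2) = -135565/2*(-2) = 135565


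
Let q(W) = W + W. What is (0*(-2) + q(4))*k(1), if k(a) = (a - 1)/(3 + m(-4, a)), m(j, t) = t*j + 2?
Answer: 0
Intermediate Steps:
m(j, t) = 2 + j*t (m(j, t) = j*t + 2 = 2 + j*t)
k(a) = (-1 + a)/(5 - 4*a) (k(a) = (a - 1)/(3 + (2 - 4*a)) = (-1 + a)/(5 - 4*a))
q(W) = 2*W
(0*(-2) + q(4))*k(1) = (0*(-2) + 2*4)*((1 - 1*1)/(-5 + 4*1)) = (0 + 8)*((1 - 1)/(-5 + 4)) = 8*(0/(-1)) = 8*(-1*0) = 8*0 = 0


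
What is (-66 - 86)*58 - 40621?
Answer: -49437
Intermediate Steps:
(-66 - 86)*58 - 40621 = -152*58 - 40621 = -8816 - 40621 = -49437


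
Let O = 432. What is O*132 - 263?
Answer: 56761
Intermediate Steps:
O*132 - 263 = 432*132 - 263 = 57024 - 263 = 56761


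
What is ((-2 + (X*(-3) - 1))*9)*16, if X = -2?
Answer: 432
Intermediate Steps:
((-2 + (X*(-3) - 1))*9)*16 = ((-2 + (-2*(-3) - 1))*9)*16 = ((-2 + (6 - 1))*9)*16 = ((-2 + 5)*9)*16 = (3*9)*16 = 27*16 = 432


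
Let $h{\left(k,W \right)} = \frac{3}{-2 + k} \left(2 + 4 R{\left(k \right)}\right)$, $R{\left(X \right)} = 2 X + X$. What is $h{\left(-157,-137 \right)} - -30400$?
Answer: $\frac{1613082}{53} \approx 30436.0$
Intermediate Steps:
$R{\left(X \right)} = 3 X$
$h{\left(k,W \right)} = \frac{3 \left(2 + 12 k\right)}{-2 + k}$ ($h{\left(k,W \right)} = \frac{3}{-2 + k} \left(2 + 4 \cdot 3 k\right) = \frac{3}{-2 + k} \left(2 + 12 k\right) = \frac{3 \left(2 + 12 k\right)}{-2 + k}$)
$h{\left(-157,-137 \right)} - -30400 = \frac{6 \left(1 + 6 \left(-157\right)\right)}{-2 - 157} - -30400 = \frac{6 \left(1 - 942\right)}{-159} + 30400 = 6 \left(- \frac{1}{159}\right) \left(-941\right) + 30400 = \frac{1882}{53} + 30400 = \frac{1613082}{53}$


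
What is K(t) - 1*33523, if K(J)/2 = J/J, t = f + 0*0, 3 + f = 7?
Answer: -33521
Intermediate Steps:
f = 4 (f = -3 + 7 = 4)
t = 4 (t = 4 + 0*0 = 4 + 0 = 4)
K(J) = 2 (K(J) = 2*(J/J) = 2*1 = 2)
K(t) - 1*33523 = 2 - 1*33523 = 2 - 33523 = -33521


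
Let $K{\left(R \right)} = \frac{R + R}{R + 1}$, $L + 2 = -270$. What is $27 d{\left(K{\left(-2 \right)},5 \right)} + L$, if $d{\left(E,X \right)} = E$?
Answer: $-164$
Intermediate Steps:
$L = -272$ ($L = -2 - 270 = -272$)
$K{\left(R \right)} = \frac{2 R}{1 + R}$
$27 d{\left(K{\left(-2 \right)},5 \right)} + L = 27 \cdot 2 \left(-2\right) \frac{1}{1 - 2} - 272 = 27 \cdot 2 \left(-2\right) \frac{1}{-1} - 272 = 27 \cdot 2 \left(-2\right) \left(-1\right) - 272 = 27 \cdot 4 - 272 = 108 - 272 = -164$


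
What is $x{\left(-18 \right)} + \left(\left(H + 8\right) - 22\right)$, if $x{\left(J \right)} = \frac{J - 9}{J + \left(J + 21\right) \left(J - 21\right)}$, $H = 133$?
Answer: $\frac{596}{5} \approx 119.2$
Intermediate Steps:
$x{\left(J \right)} = \frac{-9 + J}{J + \left(-21 + J\right) \left(21 + J\right)}$ ($x{\left(J \right)} = \frac{-9 + J}{J + \left(21 + J\right) \left(-21 + J\right)} = \frac{-9 + J}{J + \left(-21 + J\right) \left(21 + J\right)}$)
$x{\left(-18 \right)} + \left(\left(H + 8\right) - 22\right) = \frac{-9 - 18}{-441 - 18 + \left(-18\right)^{2}} + \left(\left(133 + 8\right) - 22\right) = \frac{1}{-441 - 18 + 324} \left(-27\right) + \left(141 - 22\right) = \frac{1}{-135} \left(-27\right) + 119 = \left(- \frac{1}{135}\right) \left(-27\right) + 119 = \frac{1}{5} + 119 = \frac{596}{5}$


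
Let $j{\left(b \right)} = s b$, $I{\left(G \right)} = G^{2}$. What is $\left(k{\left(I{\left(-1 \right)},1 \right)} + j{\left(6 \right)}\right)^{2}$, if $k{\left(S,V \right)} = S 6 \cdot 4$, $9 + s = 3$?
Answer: $144$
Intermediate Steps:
$s = -6$ ($s = -9 + 3 = -6$)
$k{\left(S,V \right)} = 24 S$ ($k{\left(S,V \right)} = 6 S 4 = 24 S$)
$j{\left(b \right)} = - 6 b$
$\left(k{\left(I{\left(-1 \right)},1 \right)} + j{\left(6 \right)}\right)^{2} = \left(24 \left(-1\right)^{2} - 36\right)^{2} = \left(24 \cdot 1 - 36\right)^{2} = \left(24 - 36\right)^{2} = \left(-12\right)^{2} = 144$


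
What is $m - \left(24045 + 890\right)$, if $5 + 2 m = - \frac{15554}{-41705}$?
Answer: $- \frac{2080021321}{83410} \approx -24937.0$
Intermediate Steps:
$m = - \frac{192971}{83410}$ ($m = - \frac{5}{2} + \frac{\left(-15554\right) \frac{1}{-41705}}{2} = - \frac{5}{2} + \frac{\left(-15554\right) \left(- \frac{1}{41705}\right)}{2} = - \frac{5}{2} + \frac{1}{2} \cdot \frac{15554}{41705} = - \frac{5}{2} + \frac{7777}{41705} = - \frac{192971}{83410} \approx -2.3135$)
$m - \left(24045 + 890\right) = - \frac{192971}{83410} - \left(24045 + 890\right) = - \frac{192971}{83410} - 24935 = - \frac{2080021321}{83410}$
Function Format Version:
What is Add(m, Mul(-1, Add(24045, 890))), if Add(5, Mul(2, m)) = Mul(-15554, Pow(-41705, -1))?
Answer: Rational(-2080021321, 83410) ≈ -24937.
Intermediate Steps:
m = Rational(-192971, 83410) (m = Add(Rational(-5, 2), Mul(Rational(1, 2), Mul(-15554, Pow(-41705, -1)))) = Add(Rational(-5, 2), Mul(Rational(1, 2), Mul(-15554, Rational(-1, 41705)))) = Add(Rational(-5, 2), Mul(Rational(1, 2), Rational(15554, 41705))) = Add(Rational(-5, 2), Rational(7777, 41705)) = Rational(-192971, 83410) ≈ -2.3135)
Add(m, Mul(-1, Add(24045, 890))) = Add(Rational(-192971, 83410), Mul(-1, Add(24045, 890))) = Add(Rational(-192971, 83410), Mul(-1, 24935)) = Add(Rational(-192971, 83410), -24935) = Rational(-2080021321, 83410)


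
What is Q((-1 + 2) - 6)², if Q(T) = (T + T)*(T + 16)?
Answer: 12100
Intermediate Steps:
Q(T) = 2*T*(16 + T) (Q(T) = (2*T)*(16 + T) = 2*T*(16 + T))
Q((-1 + 2) - 6)² = (2*((-1 + 2) - 6)*(16 + ((-1 + 2) - 6)))² = (2*(1 - 6)*(16 + (1 - 6)))² = (2*(-5)*(16 - 5))² = (2*(-5)*11)² = (-110)² = 12100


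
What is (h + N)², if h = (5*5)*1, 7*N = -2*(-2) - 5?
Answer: 30276/49 ≈ 617.88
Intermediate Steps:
N = -⅐ (N = (-2*(-2) - 5)/7 = (4 - 5)/7 = (⅐)*(-1) = -⅐ ≈ -0.14286)
h = 25 (h = 25*1 = 25)
(h + N)² = (25 - ⅐)² = (174/7)² = 30276/49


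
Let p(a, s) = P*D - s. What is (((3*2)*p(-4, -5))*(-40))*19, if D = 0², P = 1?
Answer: -22800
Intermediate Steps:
D = 0
p(a, s) = -s (p(a, s) = 1*0 - s = 0 - s = -s)
(((3*2)*p(-4, -5))*(-40))*19 = (((3*2)*(-1*(-5)))*(-40))*19 = ((6*5)*(-40))*19 = (30*(-40))*19 = -1200*19 = -22800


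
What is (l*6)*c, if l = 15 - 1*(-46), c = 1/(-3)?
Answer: -122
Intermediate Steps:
c = -⅓ ≈ -0.33333
l = 61 (l = 15 + 46 = 61)
(l*6)*c = (61*6)*(-⅓) = 366*(-⅓) = -122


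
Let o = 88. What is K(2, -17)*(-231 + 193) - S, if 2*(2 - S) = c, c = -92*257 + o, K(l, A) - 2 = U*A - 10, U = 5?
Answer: -8246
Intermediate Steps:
K(l, A) = -8 + 5*A (K(l, A) = 2 + (5*A - 10) = 2 + (-10 + 5*A) = -8 + 5*A)
c = -23556 (c = -92*257 + 88 = -23644 + 88 = -23556)
S = 11780 (S = 2 - ½*(-23556) = 2 + 11778 = 11780)
K(2, -17)*(-231 + 193) - S = (-8 + 5*(-17))*(-231 + 193) - 1*11780 = (-8 - 85)*(-38) - 11780 = -93*(-38) - 11780 = 3534 - 11780 = -8246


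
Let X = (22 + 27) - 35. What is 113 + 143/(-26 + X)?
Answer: 1213/12 ≈ 101.08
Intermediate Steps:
X = 14 (X = 49 - 35 = 14)
113 + 143/(-26 + X) = 113 + 143/(-26 + 14) = 113 + 143/(-12) = 113 + 143*(-1/12) = 113 - 143/12 = 1213/12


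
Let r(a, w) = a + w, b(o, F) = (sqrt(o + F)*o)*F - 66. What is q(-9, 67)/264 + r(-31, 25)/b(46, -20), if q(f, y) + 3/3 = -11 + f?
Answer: -38512289/484044968 + 1380*sqrt(26)/5500511 ≈ -0.078284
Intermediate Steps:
q(f, y) = -12 + f (q(f, y) = -1 + (-11 + f) = -12 + f)
b(o, F) = -66 + F*o*sqrt(F + o) (b(o, F) = (sqrt(F + o)*o)*F - 66 = (o*sqrt(F + o))*F - 66 = F*o*sqrt(F + o) - 66 = -66 + F*o*sqrt(F + o))
q(-9, 67)/264 + r(-31, 25)/b(46, -20) = (-12 - 9)/264 + (-31 + 25)/(-66 - 20*46*sqrt(-20 + 46)) = -21*1/264 - 6/(-66 - 20*46*sqrt(26)) = -7/88 - 6/(-66 - 920*sqrt(26))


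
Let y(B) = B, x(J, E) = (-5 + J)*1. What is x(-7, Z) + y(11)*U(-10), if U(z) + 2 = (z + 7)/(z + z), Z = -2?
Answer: -647/20 ≈ -32.350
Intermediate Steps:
U(z) = -2 + (7 + z)/(2*z) (U(z) = -2 + (z + 7)/(z + z) = -2 + (7 + z)/((2*z)) = -2 + (7 + z)*(1/(2*z)) = -2 + (7 + z)/(2*z))
x(J, E) = -5 + J
x(-7, Z) + y(11)*U(-10) = (-5 - 7) + 11*((½)*(7 - 3*(-10))/(-10)) = -12 + 11*((½)*(-⅒)*(7 + 30)) = -12 + 11*((½)*(-⅒)*37) = -12 + 11*(-37/20) = -12 - 407/20 = -647/20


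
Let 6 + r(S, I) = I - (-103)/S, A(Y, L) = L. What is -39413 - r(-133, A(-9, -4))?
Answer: -5240496/133 ≈ -39402.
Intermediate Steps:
r(S, I) = -6 + I + 103/S (r(S, I) = -6 + (I - (-103)/S) = -6 + (I + 103/S) = -6 + I + 103/S)
-39413 - r(-133, A(-9, -4)) = -39413 - (-6 - 4 + 103/(-133)) = -39413 - (-6 - 4 + 103*(-1/133)) = -39413 - (-6 - 4 - 103/133) = -39413 - 1*(-1433/133) = -39413 + 1433/133 = -5240496/133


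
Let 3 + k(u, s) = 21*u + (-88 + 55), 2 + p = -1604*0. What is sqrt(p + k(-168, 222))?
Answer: I*sqrt(3566) ≈ 59.716*I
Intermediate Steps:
p = -2 (p = -2 - 1604*0 = -2 + 0 = -2)
k(u, s) = -36 + 21*u (k(u, s) = -3 + (21*u + (-88 + 55)) = -3 + (21*u - 33) = -3 + (-33 + 21*u) = -36 + 21*u)
sqrt(p + k(-168, 222)) = sqrt(-2 + (-36 + 21*(-168))) = sqrt(-2 + (-36 - 3528)) = sqrt(-2 - 3564) = sqrt(-3566) = I*sqrt(3566)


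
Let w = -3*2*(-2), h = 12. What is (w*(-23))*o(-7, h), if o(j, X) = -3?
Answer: 828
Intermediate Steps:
w = 12 (w = -6*(-2) = 12)
(w*(-23))*o(-7, h) = (12*(-23))*(-3) = -276*(-3) = 828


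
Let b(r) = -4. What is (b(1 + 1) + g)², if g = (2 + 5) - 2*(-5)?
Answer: 169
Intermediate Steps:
g = 17 (g = 7 + 10 = 17)
(b(1 + 1) + g)² = (-4 + 17)² = 13² = 169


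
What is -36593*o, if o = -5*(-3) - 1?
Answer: -512302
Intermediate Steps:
o = 14 (o = 15 - 1 = 14)
-36593*o = -36593*14 = -512302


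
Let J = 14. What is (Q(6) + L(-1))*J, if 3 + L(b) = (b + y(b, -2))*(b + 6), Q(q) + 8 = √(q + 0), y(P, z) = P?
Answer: -294 + 14*√6 ≈ -259.71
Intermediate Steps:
Q(q) = -8 + √q (Q(q) = -8 + √(q + 0) = -8 + √q)
L(b) = -3 + 2*b*(6 + b) (L(b) = -3 + (b + b)*(b + 6) = -3 + (2*b)*(6 + b) = -3 + 2*b*(6 + b))
(Q(6) + L(-1))*J = ((-8 + √6) + (-3 + 2*(-1)² + 12*(-1)))*14 = ((-8 + √6) + (-3 + 2*1 - 12))*14 = ((-8 + √6) + (-3 + 2 - 12))*14 = ((-8 + √6) - 13)*14 = (-21 + √6)*14 = -294 + 14*√6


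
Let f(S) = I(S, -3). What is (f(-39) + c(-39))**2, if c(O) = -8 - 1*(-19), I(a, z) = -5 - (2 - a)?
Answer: 1225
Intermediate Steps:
I(a, z) = -7 + a (I(a, z) = -5 + (-2 + a) = -7 + a)
f(S) = -7 + S
c(O) = 11 (c(O) = -8 + 19 = 11)
(f(-39) + c(-39))**2 = ((-7 - 39) + 11)**2 = (-46 + 11)**2 = (-35)**2 = 1225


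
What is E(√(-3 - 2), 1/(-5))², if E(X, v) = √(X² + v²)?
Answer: -124/25 ≈ -4.9600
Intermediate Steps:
E(√(-3 - 2), 1/(-5))² = (√((√(-3 - 2))² + (1/(-5))²))² = (√((√(-5))² + (-⅕)²))² = (√((I*√5)² + 1/25))² = (√(-5 + 1/25))² = (√(-124/25))² = (2*I*√31/5)² = -124/25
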